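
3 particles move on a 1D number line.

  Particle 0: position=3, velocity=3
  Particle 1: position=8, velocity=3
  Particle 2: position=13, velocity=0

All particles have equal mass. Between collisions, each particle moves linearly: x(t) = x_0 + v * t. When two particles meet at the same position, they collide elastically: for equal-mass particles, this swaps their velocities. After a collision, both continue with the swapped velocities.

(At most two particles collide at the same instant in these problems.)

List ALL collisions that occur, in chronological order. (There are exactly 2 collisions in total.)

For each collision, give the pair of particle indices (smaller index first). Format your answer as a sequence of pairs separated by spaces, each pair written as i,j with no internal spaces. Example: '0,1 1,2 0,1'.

Answer: 1,2 0,1

Derivation:
Collision at t=5/3: particles 1 and 2 swap velocities; positions: p0=8 p1=13 p2=13; velocities now: v0=3 v1=0 v2=3
Collision at t=10/3: particles 0 and 1 swap velocities; positions: p0=13 p1=13 p2=18; velocities now: v0=0 v1=3 v2=3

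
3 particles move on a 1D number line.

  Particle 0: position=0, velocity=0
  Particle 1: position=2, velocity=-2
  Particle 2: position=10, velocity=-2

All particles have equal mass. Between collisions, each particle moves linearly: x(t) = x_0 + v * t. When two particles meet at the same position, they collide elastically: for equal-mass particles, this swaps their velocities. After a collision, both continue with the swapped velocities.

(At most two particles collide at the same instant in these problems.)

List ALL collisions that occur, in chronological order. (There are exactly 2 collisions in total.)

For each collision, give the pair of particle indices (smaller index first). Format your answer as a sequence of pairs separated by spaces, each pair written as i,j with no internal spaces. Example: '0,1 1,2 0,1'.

Answer: 0,1 1,2

Derivation:
Collision at t=1: particles 0 and 1 swap velocities; positions: p0=0 p1=0 p2=8; velocities now: v0=-2 v1=0 v2=-2
Collision at t=5: particles 1 and 2 swap velocities; positions: p0=-8 p1=0 p2=0; velocities now: v0=-2 v1=-2 v2=0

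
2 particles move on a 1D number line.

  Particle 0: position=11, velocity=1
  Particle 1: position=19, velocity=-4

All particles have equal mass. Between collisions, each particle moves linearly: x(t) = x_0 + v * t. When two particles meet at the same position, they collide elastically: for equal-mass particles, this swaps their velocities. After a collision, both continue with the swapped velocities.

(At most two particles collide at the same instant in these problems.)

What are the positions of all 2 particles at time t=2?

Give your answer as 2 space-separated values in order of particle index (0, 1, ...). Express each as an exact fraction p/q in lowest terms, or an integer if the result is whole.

Collision at t=8/5: particles 0 and 1 swap velocities; positions: p0=63/5 p1=63/5; velocities now: v0=-4 v1=1
Advance to t=2 (no further collisions before then); velocities: v0=-4 v1=1; positions = 11 13

Answer: 11 13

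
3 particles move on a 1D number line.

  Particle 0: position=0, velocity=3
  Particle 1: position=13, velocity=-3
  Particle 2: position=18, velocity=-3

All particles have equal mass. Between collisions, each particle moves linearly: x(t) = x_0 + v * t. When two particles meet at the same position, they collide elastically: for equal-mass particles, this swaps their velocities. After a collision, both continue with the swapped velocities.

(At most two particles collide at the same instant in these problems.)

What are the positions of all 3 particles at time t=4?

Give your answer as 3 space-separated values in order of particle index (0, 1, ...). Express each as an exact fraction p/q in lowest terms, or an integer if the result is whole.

Answer: 1 6 12

Derivation:
Collision at t=13/6: particles 0 and 1 swap velocities; positions: p0=13/2 p1=13/2 p2=23/2; velocities now: v0=-3 v1=3 v2=-3
Collision at t=3: particles 1 and 2 swap velocities; positions: p0=4 p1=9 p2=9; velocities now: v0=-3 v1=-3 v2=3
Advance to t=4 (no further collisions before then); velocities: v0=-3 v1=-3 v2=3; positions = 1 6 12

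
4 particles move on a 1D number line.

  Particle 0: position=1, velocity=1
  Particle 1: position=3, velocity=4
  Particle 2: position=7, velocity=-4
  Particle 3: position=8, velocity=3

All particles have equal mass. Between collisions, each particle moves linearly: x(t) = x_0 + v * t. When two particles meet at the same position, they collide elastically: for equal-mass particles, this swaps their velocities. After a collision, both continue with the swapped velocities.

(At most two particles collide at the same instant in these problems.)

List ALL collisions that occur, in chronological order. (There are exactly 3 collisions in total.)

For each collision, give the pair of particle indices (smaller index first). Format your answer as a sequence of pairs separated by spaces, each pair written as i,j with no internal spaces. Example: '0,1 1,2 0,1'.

Collision at t=1/2: particles 1 and 2 swap velocities; positions: p0=3/2 p1=5 p2=5 p3=19/2; velocities now: v0=1 v1=-4 v2=4 v3=3
Collision at t=6/5: particles 0 and 1 swap velocities; positions: p0=11/5 p1=11/5 p2=39/5 p3=58/5; velocities now: v0=-4 v1=1 v2=4 v3=3
Collision at t=5: particles 2 and 3 swap velocities; positions: p0=-13 p1=6 p2=23 p3=23; velocities now: v0=-4 v1=1 v2=3 v3=4

Answer: 1,2 0,1 2,3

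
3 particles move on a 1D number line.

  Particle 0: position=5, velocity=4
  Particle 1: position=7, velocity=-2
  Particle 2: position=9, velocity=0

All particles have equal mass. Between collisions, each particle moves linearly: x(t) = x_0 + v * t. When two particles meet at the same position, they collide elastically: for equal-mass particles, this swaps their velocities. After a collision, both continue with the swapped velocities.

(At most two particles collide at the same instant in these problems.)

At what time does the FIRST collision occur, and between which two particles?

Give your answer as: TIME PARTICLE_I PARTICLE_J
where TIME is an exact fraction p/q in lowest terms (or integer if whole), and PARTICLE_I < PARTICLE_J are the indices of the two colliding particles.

Pair (0,1): pos 5,7 vel 4,-2 -> gap=2, closing at 6/unit, collide at t=1/3
Pair (1,2): pos 7,9 vel -2,0 -> not approaching (rel speed -2 <= 0)
Earliest collision: t=1/3 between 0 and 1

Answer: 1/3 0 1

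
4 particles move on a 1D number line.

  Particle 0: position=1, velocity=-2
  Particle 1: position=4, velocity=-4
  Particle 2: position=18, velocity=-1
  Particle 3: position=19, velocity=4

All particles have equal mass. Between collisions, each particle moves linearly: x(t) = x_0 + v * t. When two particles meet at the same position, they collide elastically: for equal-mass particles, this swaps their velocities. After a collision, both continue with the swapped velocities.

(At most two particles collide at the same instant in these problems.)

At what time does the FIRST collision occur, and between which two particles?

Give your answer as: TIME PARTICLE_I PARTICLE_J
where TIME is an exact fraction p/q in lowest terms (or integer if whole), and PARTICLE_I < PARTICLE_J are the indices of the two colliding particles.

Pair (0,1): pos 1,4 vel -2,-4 -> gap=3, closing at 2/unit, collide at t=3/2
Pair (1,2): pos 4,18 vel -4,-1 -> not approaching (rel speed -3 <= 0)
Pair (2,3): pos 18,19 vel -1,4 -> not approaching (rel speed -5 <= 0)
Earliest collision: t=3/2 between 0 and 1

Answer: 3/2 0 1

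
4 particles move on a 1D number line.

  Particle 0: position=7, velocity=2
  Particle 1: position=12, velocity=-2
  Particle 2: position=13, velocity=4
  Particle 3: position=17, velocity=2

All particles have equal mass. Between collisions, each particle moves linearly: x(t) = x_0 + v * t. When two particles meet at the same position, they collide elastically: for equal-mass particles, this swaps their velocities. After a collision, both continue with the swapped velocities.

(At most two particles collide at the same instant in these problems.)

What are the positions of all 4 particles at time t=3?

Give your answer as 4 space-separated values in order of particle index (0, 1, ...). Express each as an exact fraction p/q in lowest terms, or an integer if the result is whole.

Answer: 6 13 23 25

Derivation:
Collision at t=5/4: particles 0 and 1 swap velocities; positions: p0=19/2 p1=19/2 p2=18 p3=39/2; velocities now: v0=-2 v1=2 v2=4 v3=2
Collision at t=2: particles 2 and 3 swap velocities; positions: p0=8 p1=11 p2=21 p3=21; velocities now: v0=-2 v1=2 v2=2 v3=4
Advance to t=3 (no further collisions before then); velocities: v0=-2 v1=2 v2=2 v3=4; positions = 6 13 23 25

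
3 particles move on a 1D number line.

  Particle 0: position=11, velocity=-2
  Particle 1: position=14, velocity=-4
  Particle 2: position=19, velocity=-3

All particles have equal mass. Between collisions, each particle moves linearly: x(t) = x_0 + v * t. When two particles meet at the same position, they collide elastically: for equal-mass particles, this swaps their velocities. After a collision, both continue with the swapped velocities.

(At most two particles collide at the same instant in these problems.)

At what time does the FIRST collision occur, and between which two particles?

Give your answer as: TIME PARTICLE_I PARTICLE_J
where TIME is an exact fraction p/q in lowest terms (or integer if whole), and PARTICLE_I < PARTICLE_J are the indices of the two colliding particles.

Answer: 3/2 0 1

Derivation:
Pair (0,1): pos 11,14 vel -2,-4 -> gap=3, closing at 2/unit, collide at t=3/2
Pair (1,2): pos 14,19 vel -4,-3 -> not approaching (rel speed -1 <= 0)
Earliest collision: t=3/2 between 0 and 1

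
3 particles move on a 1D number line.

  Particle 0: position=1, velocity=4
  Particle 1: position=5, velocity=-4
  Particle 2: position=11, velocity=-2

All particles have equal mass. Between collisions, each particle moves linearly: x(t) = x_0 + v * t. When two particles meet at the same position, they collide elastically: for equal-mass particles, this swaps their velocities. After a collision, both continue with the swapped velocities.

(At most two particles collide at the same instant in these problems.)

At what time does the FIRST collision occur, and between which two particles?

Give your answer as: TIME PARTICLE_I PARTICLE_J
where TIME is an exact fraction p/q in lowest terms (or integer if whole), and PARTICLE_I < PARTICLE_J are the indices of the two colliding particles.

Pair (0,1): pos 1,5 vel 4,-4 -> gap=4, closing at 8/unit, collide at t=1/2
Pair (1,2): pos 5,11 vel -4,-2 -> not approaching (rel speed -2 <= 0)
Earliest collision: t=1/2 between 0 and 1

Answer: 1/2 0 1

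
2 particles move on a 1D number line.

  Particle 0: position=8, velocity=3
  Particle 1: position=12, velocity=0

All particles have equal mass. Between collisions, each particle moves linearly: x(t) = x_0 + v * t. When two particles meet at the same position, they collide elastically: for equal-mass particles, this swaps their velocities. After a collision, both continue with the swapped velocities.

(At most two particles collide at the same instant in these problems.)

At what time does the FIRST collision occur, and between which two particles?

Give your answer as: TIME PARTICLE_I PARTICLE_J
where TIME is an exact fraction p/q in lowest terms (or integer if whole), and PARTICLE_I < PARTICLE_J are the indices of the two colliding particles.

Answer: 4/3 0 1

Derivation:
Pair (0,1): pos 8,12 vel 3,0 -> gap=4, closing at 3/unit, collide at t=4/3
Earliest collision: t=4/3 between 0 and 1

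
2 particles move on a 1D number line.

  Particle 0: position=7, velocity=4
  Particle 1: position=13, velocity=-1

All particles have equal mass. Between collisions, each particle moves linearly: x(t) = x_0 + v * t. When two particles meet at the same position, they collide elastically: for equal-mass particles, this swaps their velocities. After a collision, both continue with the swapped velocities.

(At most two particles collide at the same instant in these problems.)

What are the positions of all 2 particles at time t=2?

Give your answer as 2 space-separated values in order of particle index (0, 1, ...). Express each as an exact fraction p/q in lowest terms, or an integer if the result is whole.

Collision at t=6/5: particles 0 and 1 swap velocities; positions: p0=59/5 p1=59/5; velocities now: v0=-1 v1=4
Advance to t=2 (no further collisions before then); velocities: v0=-1 v1=4; positions = 11 15

Answer: 11 15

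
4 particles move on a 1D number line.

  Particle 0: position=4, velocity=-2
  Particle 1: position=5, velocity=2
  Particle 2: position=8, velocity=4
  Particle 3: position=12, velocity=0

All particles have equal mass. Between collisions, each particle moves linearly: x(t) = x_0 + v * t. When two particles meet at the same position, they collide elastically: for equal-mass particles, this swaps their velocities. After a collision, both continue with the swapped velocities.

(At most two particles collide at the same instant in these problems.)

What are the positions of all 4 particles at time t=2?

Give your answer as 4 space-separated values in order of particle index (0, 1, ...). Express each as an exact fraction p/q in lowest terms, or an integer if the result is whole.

Collision at t=1: particles 2 and 3 swap velocities; positions: p0=2 p1=7 p2=12 p3=12; velocities now: v0=-2 v1=2 v2=0 v3=4
Advance to t=2 (no further collisions before then); velocities: v0=-2 v1=2 v2=0 v3=4; positions = 0 9 12 16

Answer: 0 9 12 16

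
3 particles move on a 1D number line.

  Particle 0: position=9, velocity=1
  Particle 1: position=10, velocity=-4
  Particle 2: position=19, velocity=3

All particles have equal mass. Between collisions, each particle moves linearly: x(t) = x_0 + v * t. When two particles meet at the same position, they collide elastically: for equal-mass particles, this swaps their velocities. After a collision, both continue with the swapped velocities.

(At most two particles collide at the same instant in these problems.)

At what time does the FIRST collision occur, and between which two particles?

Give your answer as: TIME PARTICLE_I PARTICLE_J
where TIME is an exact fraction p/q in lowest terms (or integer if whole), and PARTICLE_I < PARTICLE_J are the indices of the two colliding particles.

Pair (0,1): pos 9,10 vel 1,-4 -> gap=1, closing at 5/unit, collide at t=1/5
Pair (1,2): pos 10,19 vel -4,3 -> not approaching (rel speed -7 <= 0)
Earliest collision: t=1/5 between 0 and 1

Answer: 1/5 0 1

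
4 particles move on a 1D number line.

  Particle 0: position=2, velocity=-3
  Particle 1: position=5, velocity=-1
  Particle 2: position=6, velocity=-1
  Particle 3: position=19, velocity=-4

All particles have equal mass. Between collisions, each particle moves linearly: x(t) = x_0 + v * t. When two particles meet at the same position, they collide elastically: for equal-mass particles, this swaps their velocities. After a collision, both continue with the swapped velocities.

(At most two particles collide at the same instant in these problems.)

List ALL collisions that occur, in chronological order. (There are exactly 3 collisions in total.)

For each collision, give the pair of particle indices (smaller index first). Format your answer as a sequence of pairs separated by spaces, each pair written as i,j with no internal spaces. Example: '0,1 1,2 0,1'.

Collision at t=13/3: particles 2 and 3 swap velocities; positions: p0=-11 p1=2/3 p2=5/3 p3=5/3; velocities now: v0=-3 v1=-1 v2=-4 v3=-1
Collision at t=14/3: particles 1 and 2 swap velocities; positions: p0=-12 p1=1/3 p2=1/3 p3=4/3; velocities now: v0=-3 v1=-4 v2=-1 v3=-1
Collision at t=17: particles 0 and 1 swap velocities; positions: p0=-49 p1=-49 p2=-12 p3=-11; velocities now: v0=-4 v1=-3 v2=-1 v3=-1

Answer: 2,3 1,2 0,1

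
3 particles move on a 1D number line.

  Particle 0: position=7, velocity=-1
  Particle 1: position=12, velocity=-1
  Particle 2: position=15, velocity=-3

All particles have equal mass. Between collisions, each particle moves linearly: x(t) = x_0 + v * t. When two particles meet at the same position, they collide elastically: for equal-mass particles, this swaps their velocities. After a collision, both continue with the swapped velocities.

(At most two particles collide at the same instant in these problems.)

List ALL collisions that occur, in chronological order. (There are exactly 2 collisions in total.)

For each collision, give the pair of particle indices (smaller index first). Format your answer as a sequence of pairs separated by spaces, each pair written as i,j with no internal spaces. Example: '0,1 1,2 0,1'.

Collision at t=3/2: particles 1 and 2 swap velocities; positions: p0=11/2 p1=21/2 p2=21/2; velocities now: v0=-1 v1=-3 v2=-1
Collision at t=4: particles 0 and 1 swap velocities; positions: p0=3 p1=3 p2=8; velocities now: v0=-3 v1=-1 v2=-1

Answer: 1,2 0,1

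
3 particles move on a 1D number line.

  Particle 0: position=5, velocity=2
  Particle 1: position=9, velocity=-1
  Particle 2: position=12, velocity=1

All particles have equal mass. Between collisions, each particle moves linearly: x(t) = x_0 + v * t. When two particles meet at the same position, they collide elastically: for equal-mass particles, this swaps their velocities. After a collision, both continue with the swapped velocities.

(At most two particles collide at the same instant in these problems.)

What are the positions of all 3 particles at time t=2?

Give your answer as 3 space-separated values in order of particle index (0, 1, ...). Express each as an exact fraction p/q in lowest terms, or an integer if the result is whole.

Answer: 7 9 14

Derivation:
Collision at t=4/3: particles 0 and 1 swap velocities; positions: p0=23/3 p1=23/3 p2=40/3; velocities now: v0=-1 v1=2 v2=1
Advance to t=2 (no further collisions before then); velocities: v0=-1 v1=2 v2=1; positions = 7 9 14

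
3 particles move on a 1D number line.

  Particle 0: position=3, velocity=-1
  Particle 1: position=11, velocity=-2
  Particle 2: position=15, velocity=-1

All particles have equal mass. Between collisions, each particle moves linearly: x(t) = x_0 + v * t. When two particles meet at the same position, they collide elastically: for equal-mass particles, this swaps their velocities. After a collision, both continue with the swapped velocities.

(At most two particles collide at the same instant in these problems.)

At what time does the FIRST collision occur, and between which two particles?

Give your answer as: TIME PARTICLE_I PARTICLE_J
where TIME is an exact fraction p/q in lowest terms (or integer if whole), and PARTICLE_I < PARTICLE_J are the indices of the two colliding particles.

Answer: 8 0 1

Derivation:
Pair (0,1): pos 3,11 vel -1,-2 -> gap=8, closing at 1/unit, collide at t=8
Pair (1,2): pos 11,15 vel -2,-1 -> not approaching (rel speed -1 <= 0)
Earliest collision: t=8 between 0 and 1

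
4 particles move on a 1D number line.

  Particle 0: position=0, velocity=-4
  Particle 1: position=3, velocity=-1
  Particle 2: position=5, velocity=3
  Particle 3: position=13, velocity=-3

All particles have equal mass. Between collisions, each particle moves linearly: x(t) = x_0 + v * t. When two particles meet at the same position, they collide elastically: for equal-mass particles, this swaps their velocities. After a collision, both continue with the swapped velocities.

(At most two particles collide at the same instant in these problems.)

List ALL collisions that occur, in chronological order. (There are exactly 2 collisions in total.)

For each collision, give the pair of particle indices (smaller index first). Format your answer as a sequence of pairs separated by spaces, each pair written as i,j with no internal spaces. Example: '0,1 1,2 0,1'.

Answer: 2,3 1,2

Derivation:
Collision at t=4/3: particles 2 and 3 swap velocities; positions: p0=-16/3 p1=5/3 p2=9 p3=9; velocities now: v0=-4 v1=-1 v2=-3 v3=3
Collision at t=5: particles 1 and 2 swap velocities; positions: p0=-20 p1=-2 p2=-2 p3=20; velocities now: v0=-4 v1=-3 v2=-1 v3=3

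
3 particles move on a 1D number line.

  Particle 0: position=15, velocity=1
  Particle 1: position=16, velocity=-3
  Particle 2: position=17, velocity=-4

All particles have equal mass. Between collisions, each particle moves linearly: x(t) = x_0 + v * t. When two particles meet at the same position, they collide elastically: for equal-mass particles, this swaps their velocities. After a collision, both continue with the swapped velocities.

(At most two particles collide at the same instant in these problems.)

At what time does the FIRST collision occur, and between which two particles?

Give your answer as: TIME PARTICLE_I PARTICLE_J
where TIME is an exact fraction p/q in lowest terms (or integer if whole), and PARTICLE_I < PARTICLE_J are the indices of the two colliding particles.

Answer: 1/4 0 1

Derivation:
Pair (0,1): pos 15,16 vel 1,-3 -> gap=1, closing at 4/unit, collide at t=1/4
Pair (1,2): pos 16,17 vel -3,-4 -> gap=1, closing at 1/unit, collide at t=1
Earliest collision: t=1/4 between 0 and 1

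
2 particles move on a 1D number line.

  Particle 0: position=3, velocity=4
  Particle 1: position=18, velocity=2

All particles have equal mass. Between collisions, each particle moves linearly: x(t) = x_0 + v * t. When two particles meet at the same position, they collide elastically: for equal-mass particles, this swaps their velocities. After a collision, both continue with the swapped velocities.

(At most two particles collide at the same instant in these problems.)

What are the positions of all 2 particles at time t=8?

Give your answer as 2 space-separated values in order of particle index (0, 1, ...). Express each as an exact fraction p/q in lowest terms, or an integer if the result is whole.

Answer: 34 35

Derivation:
Collision at t=15/2: particles 0 and 1 swap velocities; positions: p0=33 p1=33; velocities now: v0=2 v1=4
Advance to t=8 (no further collisions before then); velocities: v0=2 v1=4; positions = 34 35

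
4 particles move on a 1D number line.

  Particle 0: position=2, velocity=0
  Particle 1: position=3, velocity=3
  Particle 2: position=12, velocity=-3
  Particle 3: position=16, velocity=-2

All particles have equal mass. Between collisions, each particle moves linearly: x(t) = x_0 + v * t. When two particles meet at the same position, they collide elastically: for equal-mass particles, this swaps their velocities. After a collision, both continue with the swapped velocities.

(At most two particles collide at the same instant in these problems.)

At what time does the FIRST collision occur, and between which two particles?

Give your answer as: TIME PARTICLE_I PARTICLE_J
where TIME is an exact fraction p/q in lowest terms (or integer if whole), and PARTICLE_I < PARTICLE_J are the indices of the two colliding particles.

Answer: 3/2 1 2

Derivation:
Pair (0,1): pos 2,3 vel 0,3 -> not approaching (rel speed -3 <= 0)
Pair (1,2): pos 3,12 vel 3,-3 -> gap=9, closing at 6/unit, collide at t=3/2
Pair (2,3): pos 12,16 vel -3,-2 -> not approaching (rel speed -1 <= 0)
Earliest collision: t=3/2 between 1 and 2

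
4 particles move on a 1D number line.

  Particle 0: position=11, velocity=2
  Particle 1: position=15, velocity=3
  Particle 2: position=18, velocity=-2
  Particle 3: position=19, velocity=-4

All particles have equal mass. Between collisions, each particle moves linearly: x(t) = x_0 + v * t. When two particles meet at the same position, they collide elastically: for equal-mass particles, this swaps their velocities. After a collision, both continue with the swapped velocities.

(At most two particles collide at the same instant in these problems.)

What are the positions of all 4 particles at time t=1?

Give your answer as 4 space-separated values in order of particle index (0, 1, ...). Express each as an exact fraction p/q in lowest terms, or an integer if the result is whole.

Collision at t=1/2: particles 2 and 3 swap velocities; positions: p0=12 p1=33/2 p2=17 p3=17; velocities now: v0=2 v1=3 v2=-4 v3=-2
Collision at t=4/7: particles 1 and 2 swap velocities; positions: p0=85/7 p1=117/7 p2=117/7 p3=118/7; velocities now: v0=2 v1=-4 v2=3 v3=-2
Collision at t=3/5: particles 2 and 3 swap velocities; positions: p0=61/5 p1=83/5 p2=84/5 p3=84/5; velocities now: v0=2 v1=-4 v2=-2 v3=3
Advance to t=1 (no further collisions before then); velocities: v0=2 v1=-4 v2=-2 v3=3; positions = 13 15 16 18

Answer: 13 15 16 18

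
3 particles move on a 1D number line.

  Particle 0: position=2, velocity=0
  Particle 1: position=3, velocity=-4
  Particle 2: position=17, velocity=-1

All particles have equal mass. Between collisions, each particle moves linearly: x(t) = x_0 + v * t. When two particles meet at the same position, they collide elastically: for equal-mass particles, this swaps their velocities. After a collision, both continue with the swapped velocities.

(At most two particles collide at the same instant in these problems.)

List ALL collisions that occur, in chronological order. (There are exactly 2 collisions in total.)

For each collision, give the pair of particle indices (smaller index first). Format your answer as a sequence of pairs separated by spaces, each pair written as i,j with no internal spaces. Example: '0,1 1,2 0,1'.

Collision at t=1/4: particles 0 and 1 swap velocities; positions: p0=2 p1=2 p2=67/4; velocities now: v0=-4 v1=0 v2=-1
Collision at t=15: particles 1 and 2 swap velocities; positions: p0=-57 p1=2 p2=2; velocities now: v0=-4 v1=-1 v2=0

Answer: 0,1 1,2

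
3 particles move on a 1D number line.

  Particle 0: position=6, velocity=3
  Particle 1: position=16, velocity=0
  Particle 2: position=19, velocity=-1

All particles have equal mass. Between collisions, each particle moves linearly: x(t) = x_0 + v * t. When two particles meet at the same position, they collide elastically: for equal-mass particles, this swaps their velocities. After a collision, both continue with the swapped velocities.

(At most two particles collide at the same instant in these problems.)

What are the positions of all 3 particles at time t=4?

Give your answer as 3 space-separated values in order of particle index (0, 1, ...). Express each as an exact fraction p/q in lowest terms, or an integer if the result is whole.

Answer: 15 16 18

Derivation:
Collision at t=3: particles 1 and 2 swap velocities; positions: p0=15 p1=16 p2=16; velocities now: v0=3 v1=-1 v2=0
Collision at t=13/4: particles 0 and 1 swap velocities; positions: p0=63/4 p1=63/4 p2=16; velocities now: v0=-1 v1=3 v2=0
Collision at t=10/3: particles 1 and 2 swap velocities; positions: p0=47/3 p1=16 p2=16; velocities now: v0=-1 v1=0 v2=3
Advance to t=4 (no further collisions before then); velocities: v0=-1 v1=0 v2=3; positions = 15 16 18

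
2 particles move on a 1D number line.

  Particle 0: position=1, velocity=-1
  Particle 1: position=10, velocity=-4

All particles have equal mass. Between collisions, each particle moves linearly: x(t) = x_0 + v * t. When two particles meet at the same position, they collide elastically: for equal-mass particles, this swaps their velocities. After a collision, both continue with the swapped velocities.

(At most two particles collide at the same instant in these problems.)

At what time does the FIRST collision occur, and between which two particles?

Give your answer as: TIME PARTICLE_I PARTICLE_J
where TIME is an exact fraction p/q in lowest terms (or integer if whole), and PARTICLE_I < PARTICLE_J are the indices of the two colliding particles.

Answer: 3 0 1

Derivation:
Pair (0,1): pos 1,10 vel -1,-4 -> gap=9, closing at 3/unit, collide at t=3
Earliest collision: t=3 between 0 and 1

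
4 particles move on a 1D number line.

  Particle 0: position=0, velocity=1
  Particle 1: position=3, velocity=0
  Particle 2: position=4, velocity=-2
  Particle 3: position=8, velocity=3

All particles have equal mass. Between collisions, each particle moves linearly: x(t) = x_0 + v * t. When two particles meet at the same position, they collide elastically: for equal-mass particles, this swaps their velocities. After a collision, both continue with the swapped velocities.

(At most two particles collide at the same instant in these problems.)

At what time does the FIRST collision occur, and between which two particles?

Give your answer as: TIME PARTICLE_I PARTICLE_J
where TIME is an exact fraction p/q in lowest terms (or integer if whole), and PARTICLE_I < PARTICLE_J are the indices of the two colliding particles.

Pair (0,1): pos 0,3 vel 1,0 -> gap=3, closing at 1/unit, collide at t=3
Pair (1,2): pos 3,4 vel 0,-2 -> gap=1, closing at 2/unit, collide at t=1/2
Pair (2,3): pos 4,8 vel -2,3 -> not approaching (rel speed -5 <= 0)
Earliest collision: t=1/2 between 1 and 2

Answer: 1/2 1 2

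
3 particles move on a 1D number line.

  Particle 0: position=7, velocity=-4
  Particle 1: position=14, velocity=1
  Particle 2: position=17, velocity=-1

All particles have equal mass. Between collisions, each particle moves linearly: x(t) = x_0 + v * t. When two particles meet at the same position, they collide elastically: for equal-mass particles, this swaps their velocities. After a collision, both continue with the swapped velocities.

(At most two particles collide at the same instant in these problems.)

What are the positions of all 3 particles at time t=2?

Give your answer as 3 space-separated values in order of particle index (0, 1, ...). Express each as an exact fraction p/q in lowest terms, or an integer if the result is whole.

Collision at t=3/2: particles 1 and 2 swap velocities; positions: p0=1 p1=31/2 p2=31/2; velocities now: v0=-4 v1=-1 v2=1
Advance to t=2 (no further collisions before then); velocities: v0=-4 v1=-1 v2=1; positions = -1 15 16

Answer: -1 15 16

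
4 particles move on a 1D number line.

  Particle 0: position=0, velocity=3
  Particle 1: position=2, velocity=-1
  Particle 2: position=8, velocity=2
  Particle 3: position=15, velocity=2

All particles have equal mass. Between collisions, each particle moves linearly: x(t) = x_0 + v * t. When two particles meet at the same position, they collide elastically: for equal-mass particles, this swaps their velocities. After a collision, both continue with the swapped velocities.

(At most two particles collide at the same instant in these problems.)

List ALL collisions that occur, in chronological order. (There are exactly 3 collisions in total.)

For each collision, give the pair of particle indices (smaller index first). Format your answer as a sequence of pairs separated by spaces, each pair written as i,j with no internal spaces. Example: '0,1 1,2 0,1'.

Answer: 0,1 1,2 2,3

Derivation:
Collision at t=1/2: particles 0 and 1 swap velocities; positions: p0=3/2 p1=3/2 p2=9 p3=16; velocities now: v0=-1 v1=3 v2=2 v3=2
Collision at t=8: particles 1 and 2 swap velocities; positions: p0=-6 p1=24 p2=24 p3=31; velocities now: v0=-1 v1=2 v2=3 v3=2
Collision at t=15: particles 2 and 3 swap velocities; positions: p0=-13 p1=38 p2=45 p3=45; velocities now: v0=-1 v1=2 v2=2 v3=3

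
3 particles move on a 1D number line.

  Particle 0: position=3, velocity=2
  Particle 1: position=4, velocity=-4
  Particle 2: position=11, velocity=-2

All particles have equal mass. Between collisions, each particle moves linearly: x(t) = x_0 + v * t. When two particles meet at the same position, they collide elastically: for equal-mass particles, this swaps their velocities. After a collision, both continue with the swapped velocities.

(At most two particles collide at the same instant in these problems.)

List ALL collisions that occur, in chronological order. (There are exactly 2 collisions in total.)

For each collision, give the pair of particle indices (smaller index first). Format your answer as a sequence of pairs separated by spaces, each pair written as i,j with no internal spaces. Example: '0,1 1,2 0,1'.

Answer: 0,1 1,2

Derivation:
Collision at t=1/6: particles 0 and 1 swap velocities; positions: p0=10/3 p1=10/3 p2=32/3; velocities now: v0=-4 v1=2 v2=-2
Collision at t=2: particles 1 and 2 swap velocities; positions: p0=-4 p1=7 p2=7; velocities now: v0=-4 v1=-2 v2=2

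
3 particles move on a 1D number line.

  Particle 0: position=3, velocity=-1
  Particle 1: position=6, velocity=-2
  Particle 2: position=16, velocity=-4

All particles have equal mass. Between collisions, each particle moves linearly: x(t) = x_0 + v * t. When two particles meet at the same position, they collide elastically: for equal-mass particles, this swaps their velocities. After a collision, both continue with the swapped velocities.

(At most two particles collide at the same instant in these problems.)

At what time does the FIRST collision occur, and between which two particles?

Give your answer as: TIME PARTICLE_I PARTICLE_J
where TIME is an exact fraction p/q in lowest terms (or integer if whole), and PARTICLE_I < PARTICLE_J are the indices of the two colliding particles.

Pair (0,1): pos 3,6 vel -1,-2 -> gap=3, closing at 1/unit, collide at t=3
Pair (1,2): pos 6,16 vel -2,-4 -> gap=10, closing at 2/unit, collide at t=5
Earliest collision: t=3 between 0 and 1

Answer: 3 0 1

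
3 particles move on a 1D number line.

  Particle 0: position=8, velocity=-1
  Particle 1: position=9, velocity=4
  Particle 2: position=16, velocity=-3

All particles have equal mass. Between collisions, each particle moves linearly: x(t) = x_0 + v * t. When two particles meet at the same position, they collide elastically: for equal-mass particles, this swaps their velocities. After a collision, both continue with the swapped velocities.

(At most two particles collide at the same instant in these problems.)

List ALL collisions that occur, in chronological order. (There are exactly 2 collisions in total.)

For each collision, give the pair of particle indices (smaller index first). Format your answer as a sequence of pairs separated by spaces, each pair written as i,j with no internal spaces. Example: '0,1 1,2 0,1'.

Answer: 1,2 0,1

Derivation:
Collision at t=1: particles 1 and 2 swap velocities; positions: p0=7 p1=13 p2=13; velocities now: v0=-1 v1=-3 v2=4
Collision at t=4: particles 0 and 1 swap velocities; positions: p0=4 p1=4 p2=25; velocities now: v0=-3 v1=-1 v2=4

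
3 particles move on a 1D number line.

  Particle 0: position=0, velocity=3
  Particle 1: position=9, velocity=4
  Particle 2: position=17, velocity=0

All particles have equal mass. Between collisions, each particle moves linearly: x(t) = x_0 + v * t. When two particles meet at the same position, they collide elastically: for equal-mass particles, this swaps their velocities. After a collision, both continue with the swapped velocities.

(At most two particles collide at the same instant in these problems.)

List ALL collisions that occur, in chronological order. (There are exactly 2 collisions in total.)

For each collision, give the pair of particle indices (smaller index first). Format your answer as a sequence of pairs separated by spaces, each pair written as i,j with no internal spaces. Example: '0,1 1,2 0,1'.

Collision at t=2: particles 1 and 2 swap velocities; positions: p0=6 p1=17 p2=17; velocities now: v0=3 v1=0 v2=4
Collision at t=17/3: particles 0 and 1 swap velocities; positions: p0=17 p1=17 p2=95/3; velocities now: v0=0 v1=3 v2=4

Answer: 1,2 0,1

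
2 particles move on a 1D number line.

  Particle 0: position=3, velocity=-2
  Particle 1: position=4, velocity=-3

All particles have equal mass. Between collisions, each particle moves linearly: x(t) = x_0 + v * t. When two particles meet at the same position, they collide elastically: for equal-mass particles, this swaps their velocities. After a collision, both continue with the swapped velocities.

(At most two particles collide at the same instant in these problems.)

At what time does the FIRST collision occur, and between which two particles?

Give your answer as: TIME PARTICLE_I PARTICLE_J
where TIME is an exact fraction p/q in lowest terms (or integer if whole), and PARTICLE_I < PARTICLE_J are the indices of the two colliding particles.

Pair (0,1): pos 3,4 vel -2,-3 -> gap=1, closing at 1/unit, collide at t=1
Earliest collision: t=1 between 0 and 1

Answer: 1 0 1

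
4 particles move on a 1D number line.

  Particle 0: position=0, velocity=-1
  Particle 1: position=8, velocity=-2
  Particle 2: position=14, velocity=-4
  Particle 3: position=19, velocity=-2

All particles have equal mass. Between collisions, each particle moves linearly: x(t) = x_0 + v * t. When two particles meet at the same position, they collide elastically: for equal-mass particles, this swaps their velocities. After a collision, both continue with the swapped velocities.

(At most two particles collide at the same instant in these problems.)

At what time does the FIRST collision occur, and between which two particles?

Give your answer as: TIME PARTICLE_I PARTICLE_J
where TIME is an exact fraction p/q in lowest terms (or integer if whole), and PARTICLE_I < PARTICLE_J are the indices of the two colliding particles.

Pair (0,1): pos 0,8 vel -1,-2 -> gap=8, closing at 1/unit, collide at t=8
Pair (1,2): pos 8,14 vel -2,-4 -> gap=6, closing at 2/unit, collide at t=3
Pair (2,3): pos 14,19 vel -4,-2 -> not approaching (rel speed -2 <= 0)
Earliest collision: t=3 between 1 and 2

Answer: 3 1 2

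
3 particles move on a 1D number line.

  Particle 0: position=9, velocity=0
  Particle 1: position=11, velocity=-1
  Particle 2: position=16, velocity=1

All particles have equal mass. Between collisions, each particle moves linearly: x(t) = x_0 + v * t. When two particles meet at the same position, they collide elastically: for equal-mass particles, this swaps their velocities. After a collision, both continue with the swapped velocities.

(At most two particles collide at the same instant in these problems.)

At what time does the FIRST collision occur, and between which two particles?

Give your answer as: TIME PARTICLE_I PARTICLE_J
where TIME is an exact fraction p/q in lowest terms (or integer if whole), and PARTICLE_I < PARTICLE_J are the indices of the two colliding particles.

Answer: 2 0 1

Derivation:
Pair (0,1): pos 9,11 vel 0,-1 -> gap=2, closing at 1/unit, collide at t=2
Pair (1,2): pos 11,16 vel -1,1 -> not approaching (rel speed -2 <= 0)
Earliest collision: t=2 between 0 and 1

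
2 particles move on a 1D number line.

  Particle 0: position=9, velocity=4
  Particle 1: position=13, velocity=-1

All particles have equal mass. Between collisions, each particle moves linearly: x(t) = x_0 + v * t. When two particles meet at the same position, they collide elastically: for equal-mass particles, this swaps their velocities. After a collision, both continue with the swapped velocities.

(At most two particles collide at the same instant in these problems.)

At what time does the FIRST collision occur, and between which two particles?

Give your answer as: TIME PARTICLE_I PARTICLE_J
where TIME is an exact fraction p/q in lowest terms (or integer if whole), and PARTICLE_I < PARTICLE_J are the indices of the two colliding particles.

Answer: 4/5 0 1

Derivation:
Pair (0,1): pos 9,13 vel 4,-1 -> gap=4, closing at 5/unit, collide at t=4/5
Earliest collision: t=4/5 between 0 and 1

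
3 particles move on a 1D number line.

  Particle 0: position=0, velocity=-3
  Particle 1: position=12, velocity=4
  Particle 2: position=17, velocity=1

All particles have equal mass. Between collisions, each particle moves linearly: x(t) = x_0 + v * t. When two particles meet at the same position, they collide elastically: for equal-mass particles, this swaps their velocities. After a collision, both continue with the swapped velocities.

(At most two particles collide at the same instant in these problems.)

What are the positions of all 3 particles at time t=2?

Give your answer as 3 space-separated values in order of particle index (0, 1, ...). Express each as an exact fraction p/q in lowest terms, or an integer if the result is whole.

Collision at t=5/3: particles 1 and 2 swap velocities; positions: p0=-5 p1=56/3 p2=56/3; velocities now: v0=-3 v1=1 v2=4
Advance to t=2 (no further collisions before then); velocities: v0=-3 v1=1 v2=4; positions = -6 19 20

Answer: -6 19 20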